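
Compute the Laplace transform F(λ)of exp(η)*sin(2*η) 2/((λ - 1)^2 + 4)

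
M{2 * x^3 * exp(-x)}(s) 2 * gamma(s + 3)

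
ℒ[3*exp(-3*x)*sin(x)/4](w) 3/(4*((w + 3)^2 + 1))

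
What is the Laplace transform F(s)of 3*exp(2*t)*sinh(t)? 3/((s - 2)^2 - 1)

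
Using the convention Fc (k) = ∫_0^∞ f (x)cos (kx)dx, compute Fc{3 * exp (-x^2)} 3 * sqrt (pi) * exp (-k^2/4)/2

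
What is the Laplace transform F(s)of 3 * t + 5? 5/s + 3/s^2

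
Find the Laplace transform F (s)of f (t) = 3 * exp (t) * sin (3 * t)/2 9/ (2 * ( (s - 1)^2+9))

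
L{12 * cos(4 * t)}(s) 12 * s/(s^2 + 16)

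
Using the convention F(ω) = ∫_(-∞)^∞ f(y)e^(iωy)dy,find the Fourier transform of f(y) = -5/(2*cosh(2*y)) -5*pi/(4*cosh(pi*ω/4))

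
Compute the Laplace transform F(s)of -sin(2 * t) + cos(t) s/(s^2 + 1) - 2/(s^2 + 4)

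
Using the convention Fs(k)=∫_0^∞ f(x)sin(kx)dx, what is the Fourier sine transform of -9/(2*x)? -9*pi/4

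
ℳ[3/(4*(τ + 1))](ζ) 3*pi*csc(pi*ζ)/4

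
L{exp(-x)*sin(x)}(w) 1/((w + 1)^2 + 1)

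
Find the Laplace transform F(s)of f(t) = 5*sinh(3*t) 15/(s^2 - 9)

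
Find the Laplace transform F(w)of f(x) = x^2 2/w^3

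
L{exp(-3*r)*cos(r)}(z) (z + 3)/((z + 3)^2 + 1)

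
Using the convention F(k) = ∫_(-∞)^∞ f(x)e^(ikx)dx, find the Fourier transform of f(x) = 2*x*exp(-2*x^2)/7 sqrt(2)*I*sqrt(pi)*k*exp(-k^2/8)/28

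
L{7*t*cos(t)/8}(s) 7*(s^2 - 1)/(8*(s^2 + 1)^2)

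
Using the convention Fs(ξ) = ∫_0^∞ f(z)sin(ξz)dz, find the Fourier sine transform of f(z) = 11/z 11*pi/2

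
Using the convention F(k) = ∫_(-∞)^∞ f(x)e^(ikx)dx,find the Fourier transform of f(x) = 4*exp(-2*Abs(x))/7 16/(7*(k^2 + 4))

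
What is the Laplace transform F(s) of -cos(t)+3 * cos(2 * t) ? 3 * s/(s^2+4) - s/(s^2+1) 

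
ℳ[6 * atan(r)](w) -3 * pi * sec(pi * w/2)/w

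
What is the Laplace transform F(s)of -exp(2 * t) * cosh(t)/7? (2 - s)/(7 * ((s - 2)^2 - 1))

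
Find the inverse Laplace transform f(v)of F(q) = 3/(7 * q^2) 3 * v/7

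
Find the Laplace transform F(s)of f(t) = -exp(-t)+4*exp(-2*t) 4/(s+2) - 1/(s+1)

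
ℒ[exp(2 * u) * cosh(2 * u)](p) (p - 2)/(p * (p - 4))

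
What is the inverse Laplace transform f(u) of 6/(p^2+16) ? 3*sin(4*u) /2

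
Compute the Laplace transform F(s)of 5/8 5/(8*s)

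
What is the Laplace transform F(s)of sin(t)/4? 1/(4*(s^2+1))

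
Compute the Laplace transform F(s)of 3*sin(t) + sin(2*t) 2/(s^2 + 4) + 3/(s^2 + 1)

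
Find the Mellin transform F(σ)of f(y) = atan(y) -pi * sec(pi * σ/2)/(2 * σ)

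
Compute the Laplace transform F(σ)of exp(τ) 1/(σ - 1)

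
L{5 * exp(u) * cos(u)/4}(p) 5 * (p - 1)/(4 * ((p - 1)^2 + 1))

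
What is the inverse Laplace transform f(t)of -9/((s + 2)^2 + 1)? -9 * exp(-2 * t) * sin(t)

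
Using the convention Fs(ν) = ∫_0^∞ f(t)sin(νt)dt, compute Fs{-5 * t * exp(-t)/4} -5 * ν/(2 * (ν^2 + 1)^2)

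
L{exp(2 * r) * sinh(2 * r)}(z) 2/(z * (z - 4))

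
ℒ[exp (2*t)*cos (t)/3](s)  (s - 2)/ (3*( (s - 2)^2 + 1))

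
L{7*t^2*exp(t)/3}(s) 14/(3*(s - 1)^3)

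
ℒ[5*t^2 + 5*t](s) 5/s^2 + 10/s^3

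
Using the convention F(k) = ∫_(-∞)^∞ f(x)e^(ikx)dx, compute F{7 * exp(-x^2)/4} 7 * sqrt(pi) * exp(-k^2/4)/4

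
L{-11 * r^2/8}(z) -11/(4 * z^3)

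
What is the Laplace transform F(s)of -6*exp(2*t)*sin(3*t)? -18/((s - 2)^2 + 9)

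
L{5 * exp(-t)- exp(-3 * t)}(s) 5/(s+1) - 1/(s+3)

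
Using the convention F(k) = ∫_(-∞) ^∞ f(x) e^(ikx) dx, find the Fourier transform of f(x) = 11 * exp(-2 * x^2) 11 * sqrt(2) * sqrt(pi) * exp(-k^2/8) /2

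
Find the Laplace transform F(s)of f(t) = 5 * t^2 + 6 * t 6/s^2 + 10/s^3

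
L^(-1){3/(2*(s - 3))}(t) 3*exp(3*t)/2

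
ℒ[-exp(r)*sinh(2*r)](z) -2/((z - 1)^2 - 4)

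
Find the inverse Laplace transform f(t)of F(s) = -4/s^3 -2*t^2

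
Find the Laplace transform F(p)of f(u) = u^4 24/p^5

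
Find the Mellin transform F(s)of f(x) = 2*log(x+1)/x -2*pi*csc(pi*s)/(s - 1)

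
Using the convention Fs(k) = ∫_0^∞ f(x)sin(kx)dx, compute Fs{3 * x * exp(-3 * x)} 18 * k/(k^2 + 9)^2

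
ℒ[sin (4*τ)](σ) 4/ (σ^2+16)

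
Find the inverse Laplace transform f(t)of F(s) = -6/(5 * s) -6/5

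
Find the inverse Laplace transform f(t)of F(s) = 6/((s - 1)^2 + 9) 2*exp(t)*sin(3*t)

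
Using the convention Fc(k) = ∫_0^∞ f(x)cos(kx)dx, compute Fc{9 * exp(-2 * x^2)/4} 9 * sqrt(2) * sqrt(pi) * exp(-k^2/8)/16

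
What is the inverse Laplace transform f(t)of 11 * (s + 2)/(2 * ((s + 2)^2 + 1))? 11 * exp(-2 * t) * cos(t)/2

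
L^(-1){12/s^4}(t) 2 * t^3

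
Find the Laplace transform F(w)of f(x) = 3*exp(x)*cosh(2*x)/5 3*(w - 1)/(5*((w - 1)^2 - 4))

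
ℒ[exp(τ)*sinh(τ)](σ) 1/(σ*(σ - 2))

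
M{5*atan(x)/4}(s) -5*pi*sec(pi*s/2)/(8*s)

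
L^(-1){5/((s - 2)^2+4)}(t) 5*exp(2*t)*sin(2*t)/2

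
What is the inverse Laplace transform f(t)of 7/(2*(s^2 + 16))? 7*sin(4*t)/8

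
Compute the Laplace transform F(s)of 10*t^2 20/s^3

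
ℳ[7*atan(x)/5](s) -7*pi*sec(pi*s/2)/(10*s)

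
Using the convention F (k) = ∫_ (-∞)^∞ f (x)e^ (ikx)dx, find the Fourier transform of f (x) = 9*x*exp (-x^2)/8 9*I*sqrt (pi)*k*exp (-k^2/4)/16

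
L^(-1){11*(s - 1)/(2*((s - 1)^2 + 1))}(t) 11*exp(t)*cos(t)/2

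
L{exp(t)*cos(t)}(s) (s - 1)/((s - 1)^2 + 1)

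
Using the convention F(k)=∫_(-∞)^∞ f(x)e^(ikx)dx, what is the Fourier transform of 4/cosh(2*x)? 2*pi/cosh(pi*k/4)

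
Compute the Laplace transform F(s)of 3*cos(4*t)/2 3*s/(2*(s^2+16))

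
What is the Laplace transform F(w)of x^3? 6/w^4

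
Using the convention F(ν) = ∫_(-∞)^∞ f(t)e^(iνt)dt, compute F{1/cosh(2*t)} pi/(2*cosh(pi*ν/4))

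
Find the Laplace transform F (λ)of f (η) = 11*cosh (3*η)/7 11*λ/ (7*(λ^2 - 9))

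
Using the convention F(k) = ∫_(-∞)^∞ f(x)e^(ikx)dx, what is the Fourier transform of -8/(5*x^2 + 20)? -4*pi*exp(-2*Abs(k))/5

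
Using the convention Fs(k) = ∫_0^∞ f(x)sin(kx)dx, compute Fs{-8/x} -4*pi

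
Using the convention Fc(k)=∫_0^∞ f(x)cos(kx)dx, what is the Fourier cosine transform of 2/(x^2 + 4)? pi * exp(-2 * k)/2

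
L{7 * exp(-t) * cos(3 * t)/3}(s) 7 * (s + 1)/(3 * ((s + 1)^2 + 9))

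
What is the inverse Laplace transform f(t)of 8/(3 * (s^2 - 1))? 8 * sinh(t)/3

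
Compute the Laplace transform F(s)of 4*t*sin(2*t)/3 16*s/(3*(s^2+4)^2)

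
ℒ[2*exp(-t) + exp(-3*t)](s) 2/(s + 1) + 1/(s + 3)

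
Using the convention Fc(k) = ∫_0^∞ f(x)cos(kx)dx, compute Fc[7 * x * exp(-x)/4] 7 * (1 - k^2)/(4 * (k^2 + 1)^2)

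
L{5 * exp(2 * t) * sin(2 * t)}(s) 10/((s - 2)^2 + 4)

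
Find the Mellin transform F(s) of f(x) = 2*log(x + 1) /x -2*pi*csc(pi*s) /(s - 1) 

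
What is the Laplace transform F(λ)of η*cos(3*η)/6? (λ^2 - 9)/(6*(λ^2+9)^2)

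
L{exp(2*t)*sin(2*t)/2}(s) 1/((s - 2)^2 + 4)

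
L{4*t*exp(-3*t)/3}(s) 4/(3*(s + 3)^2)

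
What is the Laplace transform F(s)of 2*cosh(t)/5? 2*s/(5*(s^2 - 1))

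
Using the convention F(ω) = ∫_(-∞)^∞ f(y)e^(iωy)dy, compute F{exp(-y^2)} sqrt(pi)*exp(-ω^2/4)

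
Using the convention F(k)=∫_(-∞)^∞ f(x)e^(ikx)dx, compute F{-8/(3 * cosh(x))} -8 * pi/(3 * cosh(pi * k/2))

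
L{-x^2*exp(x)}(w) -2/(w - 1)^3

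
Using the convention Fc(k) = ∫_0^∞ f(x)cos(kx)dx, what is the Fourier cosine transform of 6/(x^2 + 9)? pi * exp(-3 * k)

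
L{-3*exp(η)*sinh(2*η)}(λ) -6/((λ - 1)^2 - 4)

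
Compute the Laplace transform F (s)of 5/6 5/ (6*s)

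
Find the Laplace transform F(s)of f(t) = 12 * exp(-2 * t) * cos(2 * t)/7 12 * (s+2)/(7 * ((s+2)^2+4))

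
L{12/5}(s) 12/(5*s)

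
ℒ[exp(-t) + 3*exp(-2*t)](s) 1/(s + 1) + 3/(s + 2)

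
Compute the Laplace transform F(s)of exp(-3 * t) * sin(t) 1/((s + 3)^2 + 1)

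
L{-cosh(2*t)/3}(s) -s/(3*s^2 - 12)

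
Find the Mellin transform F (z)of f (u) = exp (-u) gamma (z)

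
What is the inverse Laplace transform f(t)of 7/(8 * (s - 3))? 7 * exp(3 * t)/8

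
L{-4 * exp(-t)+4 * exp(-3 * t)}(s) 4/(s+3) - 4/(s+1)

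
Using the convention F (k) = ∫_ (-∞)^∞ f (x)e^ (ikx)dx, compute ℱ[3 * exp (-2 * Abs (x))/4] 3/ (k^2+4)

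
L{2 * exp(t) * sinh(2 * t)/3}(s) 4/(3 * ((s - 1)^2 - 4))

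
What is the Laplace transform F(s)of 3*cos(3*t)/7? 3*s/(7*(s^2+9))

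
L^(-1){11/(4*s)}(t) 11/4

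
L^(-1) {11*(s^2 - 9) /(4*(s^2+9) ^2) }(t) 11*t*cos(3*t) /4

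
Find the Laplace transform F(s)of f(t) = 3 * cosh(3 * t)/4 3 * s/(4 * (s^2 - 9))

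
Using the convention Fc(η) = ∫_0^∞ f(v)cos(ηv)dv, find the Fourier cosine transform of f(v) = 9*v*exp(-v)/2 9*(1 - η^2)/(2*(η^2 + 1)^2)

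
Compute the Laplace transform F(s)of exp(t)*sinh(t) 1/(s*(s - 2))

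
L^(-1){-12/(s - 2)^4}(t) -2*t^3*exp(2*t)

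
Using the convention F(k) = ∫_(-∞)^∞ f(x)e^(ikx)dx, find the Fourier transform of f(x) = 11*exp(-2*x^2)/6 11*sqrt(2)*sqrt(pi)*exp(-k^2/8)/12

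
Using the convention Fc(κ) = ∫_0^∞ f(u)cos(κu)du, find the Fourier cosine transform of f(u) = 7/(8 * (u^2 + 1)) 7 * pi * exp(-κ)/16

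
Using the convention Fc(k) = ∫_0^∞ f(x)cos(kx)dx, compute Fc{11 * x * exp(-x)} 11 * (1 - k^2)/(k^2 + 1)^2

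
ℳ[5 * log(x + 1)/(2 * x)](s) -5 * pi * csc(pi * s)/(2 * s - 2)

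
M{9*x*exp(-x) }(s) 9*gamma(s + 1) 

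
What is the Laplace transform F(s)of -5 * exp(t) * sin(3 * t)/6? -5/(2 * (s - 1)^2 + 18)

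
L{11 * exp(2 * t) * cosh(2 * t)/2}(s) 11 * (s - 2)/(2 * s * (s - 4))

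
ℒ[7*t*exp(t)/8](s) 7/(8*(s - 1)^2)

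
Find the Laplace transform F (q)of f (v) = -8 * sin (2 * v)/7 -16/ (7 * q^2 + 28)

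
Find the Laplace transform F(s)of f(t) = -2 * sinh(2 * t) -4/(s^2 - 4)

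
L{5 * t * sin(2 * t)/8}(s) 5 * s/(2 * (s^2 + 4)^2)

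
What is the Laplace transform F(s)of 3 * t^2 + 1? 1/s + 6/s^3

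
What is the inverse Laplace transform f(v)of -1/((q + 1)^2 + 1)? -exp(-v)*sin(v)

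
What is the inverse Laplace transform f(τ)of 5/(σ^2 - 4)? 5 * sinh(2 * τ)/2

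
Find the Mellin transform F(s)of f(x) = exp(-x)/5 gamma(s)/5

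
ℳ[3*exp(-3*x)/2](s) 3^(1 - s)*gamma(s)/2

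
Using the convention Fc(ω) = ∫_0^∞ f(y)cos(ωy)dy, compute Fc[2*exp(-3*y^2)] sqrt(3)*sqrt(pi)*exp(-ω^2/12)/3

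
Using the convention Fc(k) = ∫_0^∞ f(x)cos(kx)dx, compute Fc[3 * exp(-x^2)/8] 3 * sqrt(pi) * exp(-k^2/4)/16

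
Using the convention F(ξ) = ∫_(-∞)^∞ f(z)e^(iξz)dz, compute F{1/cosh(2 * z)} pi/(2 * cosh(pi * ξ/4))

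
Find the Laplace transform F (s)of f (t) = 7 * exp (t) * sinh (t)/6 7/ (6 * s * (s - 2))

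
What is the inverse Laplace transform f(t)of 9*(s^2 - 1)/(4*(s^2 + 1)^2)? 9*t*cos(t)/4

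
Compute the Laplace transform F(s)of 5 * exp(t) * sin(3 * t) 15/((s - 1)^2 + 9)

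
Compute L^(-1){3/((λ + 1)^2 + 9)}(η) exp(-η) * sin(3 * η)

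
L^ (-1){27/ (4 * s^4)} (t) 9 * t^3/8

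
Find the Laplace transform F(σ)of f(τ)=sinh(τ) 1/(σ^2 - 1)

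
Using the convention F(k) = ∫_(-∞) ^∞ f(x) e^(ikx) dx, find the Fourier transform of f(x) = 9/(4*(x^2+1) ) 9*pi*exp(-Abs(k) ) /4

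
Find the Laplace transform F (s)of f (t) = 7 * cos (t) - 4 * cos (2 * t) 7 * s/ (s^2 + 1) - 4 * s/ (s^2 + 4)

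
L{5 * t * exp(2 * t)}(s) 5/(s - 2)^2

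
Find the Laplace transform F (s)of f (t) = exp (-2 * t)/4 1/ (4 * (s + 2))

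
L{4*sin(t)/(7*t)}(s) 4*atan(1/s)/7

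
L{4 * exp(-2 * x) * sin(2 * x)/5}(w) 8/(5 * ((w + 2)^2 + 4))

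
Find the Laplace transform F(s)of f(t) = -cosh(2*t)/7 -s/(7*s^2 - 28)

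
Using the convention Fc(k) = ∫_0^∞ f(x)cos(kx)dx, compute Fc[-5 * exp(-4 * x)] -20/(k^2 + 16)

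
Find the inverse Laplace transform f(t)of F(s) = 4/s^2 4*t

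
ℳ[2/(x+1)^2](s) -2 * pi * (s - 1)/sin(pi * s)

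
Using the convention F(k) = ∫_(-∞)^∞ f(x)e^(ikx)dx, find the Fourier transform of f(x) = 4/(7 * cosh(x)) 4 * pi/(7 * cosh(pi * k/2))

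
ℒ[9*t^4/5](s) 216/(5*s^5)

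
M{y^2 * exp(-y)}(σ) gamma(σ+2)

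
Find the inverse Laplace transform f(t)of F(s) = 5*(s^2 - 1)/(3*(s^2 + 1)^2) 5*t*cos(t)/3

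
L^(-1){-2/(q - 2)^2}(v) -2 * v * exp(2 * v)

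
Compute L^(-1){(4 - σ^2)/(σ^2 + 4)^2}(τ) -τ*cos(2*τ)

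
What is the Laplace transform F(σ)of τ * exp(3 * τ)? (σ - 3)^(-2)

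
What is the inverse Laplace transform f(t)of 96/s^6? 4*t^5/5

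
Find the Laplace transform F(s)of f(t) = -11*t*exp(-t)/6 -11/(6*(s + 1)^2)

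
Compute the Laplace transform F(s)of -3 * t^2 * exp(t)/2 -3/(s - 1)^3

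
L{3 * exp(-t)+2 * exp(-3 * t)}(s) 3/(s+1)+2/(s+3)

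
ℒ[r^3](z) 6/z^4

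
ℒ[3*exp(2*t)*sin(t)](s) 3/((s - 2)^2 + 1)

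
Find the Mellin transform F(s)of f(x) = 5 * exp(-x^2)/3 5 * gamma(s/2)/6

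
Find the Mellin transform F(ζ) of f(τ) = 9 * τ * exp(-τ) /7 9 * gamma(ζ + 1) /7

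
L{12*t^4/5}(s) 288/(5*s^5)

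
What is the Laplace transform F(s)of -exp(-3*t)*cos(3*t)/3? (-s - 3)/(3*((s+3)^2+9))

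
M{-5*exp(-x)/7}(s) -5*gamma(s)/7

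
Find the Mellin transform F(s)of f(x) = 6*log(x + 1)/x -6*pi*csc(pi*s)/(s - 1)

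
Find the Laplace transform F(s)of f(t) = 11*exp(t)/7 11/(7*(s - 1))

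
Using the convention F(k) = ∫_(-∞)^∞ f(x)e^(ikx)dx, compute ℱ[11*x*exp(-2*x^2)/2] 11*sqrt(2)*I*sqrt(pi)*k*exp(-k^2/8)/16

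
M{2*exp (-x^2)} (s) gamma (s/2)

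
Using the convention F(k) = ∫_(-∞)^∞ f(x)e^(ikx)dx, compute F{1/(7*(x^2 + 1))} pi*exp(-Abs(k))/7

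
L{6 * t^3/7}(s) 36/(7 * s^4)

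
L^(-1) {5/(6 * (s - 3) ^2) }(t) 5 * t * exp(3 * t) /6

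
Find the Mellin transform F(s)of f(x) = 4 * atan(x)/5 -2 * pi * sec(pi * s/2)/(5 * s)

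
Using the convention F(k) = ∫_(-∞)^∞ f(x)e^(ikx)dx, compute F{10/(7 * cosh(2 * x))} 5 * pi/(7 * cosh(pi * k/4))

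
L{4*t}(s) 4/s^2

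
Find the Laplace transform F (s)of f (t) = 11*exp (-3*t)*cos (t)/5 11*(s + 3)/ (5*( (s + 3)^2 + 1))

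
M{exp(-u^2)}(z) gamma(z/2)/2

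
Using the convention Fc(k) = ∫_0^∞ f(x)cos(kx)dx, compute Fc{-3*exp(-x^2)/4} -3*sqrt(pi)*exp(-k^2/4)/8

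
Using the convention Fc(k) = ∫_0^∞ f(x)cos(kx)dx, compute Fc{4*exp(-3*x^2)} 2*sqrt(3)*sqrt(pi)*exp(-k^2/12)/3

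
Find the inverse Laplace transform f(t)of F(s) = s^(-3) t^2/2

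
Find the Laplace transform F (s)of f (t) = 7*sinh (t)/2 7/ (2*(s^2-1))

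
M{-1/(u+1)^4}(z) pi * (z - 3) * (z - 2) * (z - 1)/(6 * sin(pi * z))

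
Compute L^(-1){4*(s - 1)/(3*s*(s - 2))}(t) 4*exp(t)*cosh(t)/3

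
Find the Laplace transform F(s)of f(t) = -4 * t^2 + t s^(-2) - 8/s^3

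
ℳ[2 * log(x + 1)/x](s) -2 * pi * csc(pi * s)/(s - 1)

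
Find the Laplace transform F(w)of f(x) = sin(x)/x atan(1/w)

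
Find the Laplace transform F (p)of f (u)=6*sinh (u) 6/ (p^2 - 1)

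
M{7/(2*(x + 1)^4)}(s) 7*gamma(s)*gamma(4 - s)/12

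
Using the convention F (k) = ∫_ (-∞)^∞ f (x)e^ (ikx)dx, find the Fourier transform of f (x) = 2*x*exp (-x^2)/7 I*sqrt (pi)*k*exp (-k^2/4)/7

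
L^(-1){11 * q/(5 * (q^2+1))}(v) 11 * cos(v)/5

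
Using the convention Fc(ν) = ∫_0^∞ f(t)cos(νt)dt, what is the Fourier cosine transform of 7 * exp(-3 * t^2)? 7 * sqrt(3) * sqrt(pi) * exp(-ν^2/12)/6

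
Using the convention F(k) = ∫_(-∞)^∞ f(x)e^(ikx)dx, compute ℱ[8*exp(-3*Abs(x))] 48/(k^2 + 9)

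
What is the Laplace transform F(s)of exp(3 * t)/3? 1/(3 * (s - 3))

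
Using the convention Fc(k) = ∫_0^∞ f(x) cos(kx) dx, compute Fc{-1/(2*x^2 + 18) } -pi*exp(-3*k) /12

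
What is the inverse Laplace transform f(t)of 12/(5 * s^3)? 6 * t^2/5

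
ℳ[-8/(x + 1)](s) -8 * pi * csc(pi * s)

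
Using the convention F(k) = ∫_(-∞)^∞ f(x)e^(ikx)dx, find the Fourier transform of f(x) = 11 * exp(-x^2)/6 11 * sqrt(pi) * exp(-k^2/4)/6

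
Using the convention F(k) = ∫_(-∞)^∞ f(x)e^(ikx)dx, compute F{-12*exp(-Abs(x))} -24/(k^2 + 1)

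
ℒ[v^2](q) 2/q^3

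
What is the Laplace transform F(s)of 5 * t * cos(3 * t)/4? 5 * (s^2 - 9)/(4 * (s^2 + 9)^2)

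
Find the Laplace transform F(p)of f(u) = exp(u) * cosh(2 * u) (p - 1)/((p - 1)^2-4)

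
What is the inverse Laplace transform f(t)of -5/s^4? -5 * t^3/6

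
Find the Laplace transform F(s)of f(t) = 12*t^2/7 24/(7*s^3)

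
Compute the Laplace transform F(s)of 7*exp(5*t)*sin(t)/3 7/(3*((s - 5)^2+1))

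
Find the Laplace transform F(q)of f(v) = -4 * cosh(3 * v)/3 -4 * q/(3 * q^2 - 27)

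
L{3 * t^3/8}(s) 9/(4 * s^4)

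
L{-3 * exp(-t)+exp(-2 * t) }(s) 1/(s+2) - 3/(s+1) 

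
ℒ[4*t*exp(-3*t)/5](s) 4/(5*(s + 3)^2)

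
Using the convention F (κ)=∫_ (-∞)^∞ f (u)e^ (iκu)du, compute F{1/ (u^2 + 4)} pi*exp (-2*Abs (κ))/2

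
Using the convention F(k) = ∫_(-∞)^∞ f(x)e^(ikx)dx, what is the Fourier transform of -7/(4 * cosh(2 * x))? -7 * pi/(8 * cosh(pi * k/4))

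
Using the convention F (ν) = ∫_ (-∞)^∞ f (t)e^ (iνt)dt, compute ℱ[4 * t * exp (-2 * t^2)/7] sqrt (2) * I * sqrt (pi) * ν * exp (-ν^2/8)/14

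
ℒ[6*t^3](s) 36/s^4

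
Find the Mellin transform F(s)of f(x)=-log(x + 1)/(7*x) pi*csc(pi*s)/(7*(s - 1))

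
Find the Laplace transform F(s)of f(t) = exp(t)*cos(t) (s - 1)/((s - 1)^2+1)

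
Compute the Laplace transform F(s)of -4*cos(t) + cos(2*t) s/(s^2 + 4) - 4*s/(s^2 + 1)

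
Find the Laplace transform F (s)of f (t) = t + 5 5/s + s^ (-2)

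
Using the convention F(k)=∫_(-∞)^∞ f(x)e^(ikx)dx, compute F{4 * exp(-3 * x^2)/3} 4 * sqrt(3) * sqrt(pi) * exp(-k^2/12)/9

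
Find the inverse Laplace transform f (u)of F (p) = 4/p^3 2*u^2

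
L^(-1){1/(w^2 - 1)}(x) sinh(x)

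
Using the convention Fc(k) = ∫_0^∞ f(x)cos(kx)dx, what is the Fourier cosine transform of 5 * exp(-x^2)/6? 5 * sqrt(pi) * exp(-k^2/4)/12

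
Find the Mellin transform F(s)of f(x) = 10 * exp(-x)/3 10 * gamma(s)/3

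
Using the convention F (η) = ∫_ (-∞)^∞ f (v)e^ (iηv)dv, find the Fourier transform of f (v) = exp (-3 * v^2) sqrt (3) * sqrt (pi) * exp (-η^2/12)/3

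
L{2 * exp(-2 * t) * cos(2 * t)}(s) 2 * (s+2)/((s+2)^2+4)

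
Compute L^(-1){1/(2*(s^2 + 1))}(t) sin(t)/2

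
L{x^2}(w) 2/w^3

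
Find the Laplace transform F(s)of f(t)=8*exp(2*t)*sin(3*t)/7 24/(7*((s - 2)^2+9))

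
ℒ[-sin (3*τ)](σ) -3/ (σ^2 + 9)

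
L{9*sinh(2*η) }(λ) 18/(λ^2-4) 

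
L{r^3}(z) 6/z^4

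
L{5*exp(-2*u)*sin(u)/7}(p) 5/(7*((p + 2)^2 + 1))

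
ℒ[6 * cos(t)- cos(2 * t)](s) 6 * s/(s^2 + 1)- s/(s^2 + 4)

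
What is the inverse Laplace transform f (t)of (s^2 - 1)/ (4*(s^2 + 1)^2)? t*cos (t)/4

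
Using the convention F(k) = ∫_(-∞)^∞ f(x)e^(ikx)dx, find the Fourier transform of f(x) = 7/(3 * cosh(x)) 7 * pi/(3 * cosh(pi * k/2))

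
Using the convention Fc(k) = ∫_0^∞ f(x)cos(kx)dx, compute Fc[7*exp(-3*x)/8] 21/(8*(k^2 + 9))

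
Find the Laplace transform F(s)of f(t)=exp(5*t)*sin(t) 1/((s - 5)^2 + 1)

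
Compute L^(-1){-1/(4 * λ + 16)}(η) -exp(-4 * η)/4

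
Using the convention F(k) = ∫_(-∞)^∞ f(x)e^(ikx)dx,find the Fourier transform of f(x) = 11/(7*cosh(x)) 11*pi/(7*cosh(pi*k/2))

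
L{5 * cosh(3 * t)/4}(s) 5 * s/(4 * (s^2 - 9))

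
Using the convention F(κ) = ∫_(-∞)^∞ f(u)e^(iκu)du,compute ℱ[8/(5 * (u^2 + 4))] 4 * pi * exp(-2 * Abs(κ))/5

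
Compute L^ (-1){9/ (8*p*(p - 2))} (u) 9*exp (u)*sinh (u)/8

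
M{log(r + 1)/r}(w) -pi * csc(pi * w)/(w - 1)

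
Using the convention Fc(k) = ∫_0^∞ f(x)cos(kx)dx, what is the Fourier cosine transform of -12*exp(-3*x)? -36/(k^2 + 9)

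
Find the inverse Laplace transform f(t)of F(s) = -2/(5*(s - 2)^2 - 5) -2*exp(2*t)*sinh(t)/5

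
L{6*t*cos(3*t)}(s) 6*(s^2 - 9)/(s^2 + 9)^2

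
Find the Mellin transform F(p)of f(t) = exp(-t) gamma(p)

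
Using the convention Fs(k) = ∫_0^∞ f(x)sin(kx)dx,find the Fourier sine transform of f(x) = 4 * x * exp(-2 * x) 16 * k/(k^2 + 4)^2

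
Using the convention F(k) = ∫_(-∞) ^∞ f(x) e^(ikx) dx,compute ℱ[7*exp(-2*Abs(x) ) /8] 7/(2*(k^2 + 4) ) 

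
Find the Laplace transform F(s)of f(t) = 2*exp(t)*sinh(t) 2/(s*(s - 2))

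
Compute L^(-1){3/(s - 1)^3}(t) 3*t^2*exp(t)/2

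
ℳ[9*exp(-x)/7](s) 9*gamma(s)/7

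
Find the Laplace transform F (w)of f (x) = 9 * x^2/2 9/w^3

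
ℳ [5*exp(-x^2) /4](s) 5*gamma(s/2) /8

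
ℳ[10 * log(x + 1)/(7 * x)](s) -10 * pi * csc(pi * s)/(7 * s - 7)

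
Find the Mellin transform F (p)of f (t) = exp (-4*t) gamma (p)/4^p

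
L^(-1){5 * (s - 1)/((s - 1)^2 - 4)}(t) 5 * exp(t) * cosh(2 * t)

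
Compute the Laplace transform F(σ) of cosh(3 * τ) σ/(σ^2 - 9) 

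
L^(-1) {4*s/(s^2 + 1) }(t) 4*cos(t) 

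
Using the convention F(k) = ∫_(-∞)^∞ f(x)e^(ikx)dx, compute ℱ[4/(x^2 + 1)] 4*pi*exp(-Abs(k))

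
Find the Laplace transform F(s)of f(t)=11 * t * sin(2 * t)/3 44 * s/(3 * (s^2 + 4)^2)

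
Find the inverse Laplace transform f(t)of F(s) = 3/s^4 t^3/2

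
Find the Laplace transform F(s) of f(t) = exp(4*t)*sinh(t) 1/((s - 4) ^2-1) 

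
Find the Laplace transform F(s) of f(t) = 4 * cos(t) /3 4 * s/(3 * (s^2 + 1) ) 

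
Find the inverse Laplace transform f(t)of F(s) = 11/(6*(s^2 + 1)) 11*sin(t)/6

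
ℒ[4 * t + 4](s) 4/s^2 + 4/s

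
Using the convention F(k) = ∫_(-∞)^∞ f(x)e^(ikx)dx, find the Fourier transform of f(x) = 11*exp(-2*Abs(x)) 44/(k^2 + 4)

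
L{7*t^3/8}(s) 21/(4*s^4)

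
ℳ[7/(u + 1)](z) 7*pi*csc(pi*z)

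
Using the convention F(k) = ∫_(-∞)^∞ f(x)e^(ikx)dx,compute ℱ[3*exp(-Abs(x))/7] 6/(7*(k^2 + 1))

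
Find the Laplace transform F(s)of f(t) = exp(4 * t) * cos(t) (s - 4)/((s - 4)^2 + 1)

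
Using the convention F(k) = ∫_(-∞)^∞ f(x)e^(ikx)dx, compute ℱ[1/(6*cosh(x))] pi/(6*cosh(pi*k/2))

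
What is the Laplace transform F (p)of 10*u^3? 60/p^4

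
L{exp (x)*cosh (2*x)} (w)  (w - 1)/ ( (w - 1)^2 - 4)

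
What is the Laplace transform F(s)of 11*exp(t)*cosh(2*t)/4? 11*(s - 1)/(4*((s - 1)^2 - 4))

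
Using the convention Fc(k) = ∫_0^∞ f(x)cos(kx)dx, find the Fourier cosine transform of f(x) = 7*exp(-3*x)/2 21/(2*(k^2 + 9))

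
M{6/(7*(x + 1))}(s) 6*pi*csc(pi*s)/7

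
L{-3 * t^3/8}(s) -9/(4 * s^4)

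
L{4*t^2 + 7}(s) 7/s + 8/s^3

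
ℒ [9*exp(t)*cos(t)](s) 9*(s - 1) /((s - 1) ^2+1) 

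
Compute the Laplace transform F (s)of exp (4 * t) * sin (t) 1/ ( (s - 4)^2 + 1)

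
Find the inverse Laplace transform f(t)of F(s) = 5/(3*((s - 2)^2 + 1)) 5*exp(2*t)*sin(t)/3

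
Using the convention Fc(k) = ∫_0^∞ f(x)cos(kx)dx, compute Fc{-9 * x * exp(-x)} 9 * (k^2 - 1)/(k^2 + 1)^2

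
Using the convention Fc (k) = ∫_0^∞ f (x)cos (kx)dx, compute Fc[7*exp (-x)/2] 7/ (2*(k^2 + 1))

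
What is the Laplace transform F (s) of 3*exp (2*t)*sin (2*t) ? 6/ ( (s - 2) ^2+4) 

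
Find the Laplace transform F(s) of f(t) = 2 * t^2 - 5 4/s^3 - 5/s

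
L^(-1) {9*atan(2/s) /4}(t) 9*sin(2*t) /(4*t) 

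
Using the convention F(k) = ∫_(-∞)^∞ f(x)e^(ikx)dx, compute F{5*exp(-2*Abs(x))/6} 10/(3*(k^2 + 4))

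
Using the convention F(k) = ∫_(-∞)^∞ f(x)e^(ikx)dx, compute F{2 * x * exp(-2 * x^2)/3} sqrt(2) * I * sqrt(pi) * k * exp(-k^2/8)/12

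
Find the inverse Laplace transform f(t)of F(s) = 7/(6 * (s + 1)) 7 * exp(-t)/6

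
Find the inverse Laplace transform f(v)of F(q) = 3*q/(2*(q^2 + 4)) 3*cos(2*v)/2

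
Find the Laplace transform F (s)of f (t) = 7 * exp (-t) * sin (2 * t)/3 14/ (3 * ( (s+1)^2+4))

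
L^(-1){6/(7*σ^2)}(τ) 6*τ/7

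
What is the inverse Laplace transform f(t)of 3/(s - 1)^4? t^3*exp(t)/2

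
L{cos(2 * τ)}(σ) σ/(σ^2 + 4)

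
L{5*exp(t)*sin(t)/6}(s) 5/(6*((s - 1)^2 + 1))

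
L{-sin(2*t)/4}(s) -1/(2*s^2 + 8)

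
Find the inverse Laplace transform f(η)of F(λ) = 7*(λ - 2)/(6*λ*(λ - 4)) 7*exp(2*η)*cosh(2*η)/6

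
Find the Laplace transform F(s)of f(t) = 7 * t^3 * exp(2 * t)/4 21/(2 * (s - 2)^4)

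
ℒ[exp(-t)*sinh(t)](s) 1/(s*(s + 2))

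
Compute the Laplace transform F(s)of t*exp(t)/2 1/(2*(s - 1)^2)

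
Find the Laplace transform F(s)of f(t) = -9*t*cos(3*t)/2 9*(9 - s^2)/(2*(s^2 + 9)^2)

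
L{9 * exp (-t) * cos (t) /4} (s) 9 * (s + 1) / (4 * ( (s + 1) ^2 + 1) ) 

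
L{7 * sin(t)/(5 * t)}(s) 7 * atan(1/s)/5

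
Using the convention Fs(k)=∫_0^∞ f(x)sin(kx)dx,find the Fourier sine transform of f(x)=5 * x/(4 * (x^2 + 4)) 5 * pi * exp(-2 * k)/8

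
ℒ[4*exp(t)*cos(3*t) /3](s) 4*(s - 1) /(3*((s - 1) ^2+9) ) 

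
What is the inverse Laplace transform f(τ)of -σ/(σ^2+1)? -cos(τ)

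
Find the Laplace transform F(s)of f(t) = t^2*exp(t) 2/(s - 1)^3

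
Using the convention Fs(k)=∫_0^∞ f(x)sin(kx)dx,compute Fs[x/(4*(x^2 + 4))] pi*exp(-2*k)/8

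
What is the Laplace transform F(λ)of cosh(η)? λ/(λ^2 - 1)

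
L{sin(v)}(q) 1/(q^2+1)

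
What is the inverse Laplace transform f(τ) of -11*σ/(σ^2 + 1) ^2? -11*τ*sin(τ) /2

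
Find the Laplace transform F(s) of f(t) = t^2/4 1/(2*s^3) 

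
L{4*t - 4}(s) 4/s^2 - 4/s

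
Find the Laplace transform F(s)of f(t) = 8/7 8/(7 * s)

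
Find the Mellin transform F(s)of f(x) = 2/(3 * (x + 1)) 2 * pi * csc(pi * s)/3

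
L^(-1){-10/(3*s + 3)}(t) -10*exp(-t)/3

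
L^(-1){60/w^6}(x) x^5/2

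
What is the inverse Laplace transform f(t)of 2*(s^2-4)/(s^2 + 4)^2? 2*t*cos(2*t)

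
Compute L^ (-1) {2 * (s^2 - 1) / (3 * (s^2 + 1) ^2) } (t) 2 * t * cos (t) /3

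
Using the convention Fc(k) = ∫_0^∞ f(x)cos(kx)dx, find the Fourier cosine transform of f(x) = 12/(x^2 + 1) 6 * pi * exp(-k)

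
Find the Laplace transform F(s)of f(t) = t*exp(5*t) (s - 5)^(-2)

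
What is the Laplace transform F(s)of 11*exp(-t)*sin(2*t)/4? 11/(2*((s+1)^2+4))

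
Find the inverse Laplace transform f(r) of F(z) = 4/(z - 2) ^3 2*r^2*exp(2*r) 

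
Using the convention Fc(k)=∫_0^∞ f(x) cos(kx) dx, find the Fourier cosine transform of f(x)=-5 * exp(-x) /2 -5/(2 * k^2 + 2) 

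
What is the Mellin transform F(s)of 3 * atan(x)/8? -3 * pi * sec(pi * s/2)/(16 * s)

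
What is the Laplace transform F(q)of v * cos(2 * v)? (q^2 - 4)/(q^2 + 4)^2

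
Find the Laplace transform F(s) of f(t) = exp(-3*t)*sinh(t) 1/((s + 3) ^2 - 1) 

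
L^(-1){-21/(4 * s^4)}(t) -7 * t^3/8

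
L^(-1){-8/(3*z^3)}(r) -4*r^2/3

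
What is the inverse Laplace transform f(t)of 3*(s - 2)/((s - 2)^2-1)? 3*exp(2*t)*cosh(t)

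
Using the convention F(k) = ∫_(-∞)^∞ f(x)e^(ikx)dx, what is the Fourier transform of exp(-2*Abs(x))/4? 1/(k^2 + 4)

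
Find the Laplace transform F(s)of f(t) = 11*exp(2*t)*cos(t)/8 11*(s - 2)/(8*((s - 2)^2 + 1))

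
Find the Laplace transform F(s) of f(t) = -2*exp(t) -2/(s - 1) 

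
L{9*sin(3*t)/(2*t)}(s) 9*atan(3/s)/2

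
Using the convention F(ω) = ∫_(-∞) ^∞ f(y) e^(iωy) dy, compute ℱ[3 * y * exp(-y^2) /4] 3 * I * sqrt(pi) * ω * exp(-ω^2/4) /8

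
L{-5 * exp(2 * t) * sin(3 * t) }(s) -15/((s - 2) ^2 + 9) 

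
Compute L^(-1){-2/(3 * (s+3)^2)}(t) -2 * t * exp(-3 * t)/3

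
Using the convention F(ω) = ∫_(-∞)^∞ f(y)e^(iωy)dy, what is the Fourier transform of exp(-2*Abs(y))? 4/(ω^2 + 4)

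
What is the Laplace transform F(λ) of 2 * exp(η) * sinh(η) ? 2/(λ * (λ - 2) ) 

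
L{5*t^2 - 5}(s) 10/s^3 - 5/s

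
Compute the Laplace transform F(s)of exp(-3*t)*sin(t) 1/((s+3)^2+1)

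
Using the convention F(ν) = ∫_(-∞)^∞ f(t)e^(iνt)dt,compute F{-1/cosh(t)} -pi/cosh(pi*ν/2)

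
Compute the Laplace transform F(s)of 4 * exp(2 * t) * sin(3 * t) 12/((s - 2)^2 + 9)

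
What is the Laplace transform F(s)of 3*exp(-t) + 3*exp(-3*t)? 3/(s + 3) + 3/(s + 1)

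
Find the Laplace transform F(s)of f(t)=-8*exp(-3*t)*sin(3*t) -24/((s + 3)^2 + 9)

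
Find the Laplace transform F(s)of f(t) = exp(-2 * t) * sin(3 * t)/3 1/((s+2)^2+9)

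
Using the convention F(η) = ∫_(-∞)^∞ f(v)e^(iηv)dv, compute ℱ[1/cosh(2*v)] pi/(2*cosh(pi*η/4))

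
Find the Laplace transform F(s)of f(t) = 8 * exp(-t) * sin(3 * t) 24/((s + 1)^2 + 9)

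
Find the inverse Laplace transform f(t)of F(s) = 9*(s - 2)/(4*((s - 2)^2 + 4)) 9*exp(2*t)*cos(2*t)/4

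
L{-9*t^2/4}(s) -9/(2*s^3)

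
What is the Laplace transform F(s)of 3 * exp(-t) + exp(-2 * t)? 3/(s + 1) + 1/(s + 2)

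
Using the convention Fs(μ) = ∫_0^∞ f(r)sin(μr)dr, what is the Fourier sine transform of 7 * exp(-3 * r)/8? 7 * μ/(8 * (μ^2 + 9))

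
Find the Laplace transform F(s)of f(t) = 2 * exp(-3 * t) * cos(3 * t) 2 * (s + 3)/((s + 3)^2 + 9)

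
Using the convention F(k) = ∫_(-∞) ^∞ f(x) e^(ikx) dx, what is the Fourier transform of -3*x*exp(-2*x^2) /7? -3*sqrt(2)*I*sqrt(pi)*k*exp(-k^2/8) /56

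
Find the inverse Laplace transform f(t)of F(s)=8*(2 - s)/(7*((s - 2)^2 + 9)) -8*exp(2*t)*cos(3*t)/7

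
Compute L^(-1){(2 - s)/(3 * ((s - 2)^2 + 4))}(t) -exp(2 * t) * cos(2 * t)/3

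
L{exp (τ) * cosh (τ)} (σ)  (σ - 1)/ (σ * (σ - 2))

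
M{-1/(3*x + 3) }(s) -pi*csc(pi*s) /3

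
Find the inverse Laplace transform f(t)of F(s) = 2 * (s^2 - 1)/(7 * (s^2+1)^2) 2 * t * cos(t)/7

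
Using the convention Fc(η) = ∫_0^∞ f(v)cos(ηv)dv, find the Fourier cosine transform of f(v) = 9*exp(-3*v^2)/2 3*sqrt(3)*sqrt(pi)*exp(-η^2/12)/4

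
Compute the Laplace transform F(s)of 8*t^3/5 48/(5*s^4)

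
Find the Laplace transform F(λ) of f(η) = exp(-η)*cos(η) (λ + 1) /((λ + 1) ^2 + 1) 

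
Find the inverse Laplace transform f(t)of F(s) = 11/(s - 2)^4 11 * t^3 * exp(2 * t)/6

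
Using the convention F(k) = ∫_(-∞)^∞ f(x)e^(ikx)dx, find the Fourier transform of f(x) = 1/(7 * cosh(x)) pi/(7 * cosh(pi * k/2))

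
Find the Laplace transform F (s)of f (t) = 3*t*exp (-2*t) 3/ (s + 2)^2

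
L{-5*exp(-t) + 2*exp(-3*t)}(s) 2/(s + 3) - 5/(s + 1)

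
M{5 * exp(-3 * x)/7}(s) 5 * gamma(s)/(7 * 3^s)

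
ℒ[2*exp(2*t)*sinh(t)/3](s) 2/(3*((s - 2)^2-1))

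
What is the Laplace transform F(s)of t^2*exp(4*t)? 2/(s - 4)^3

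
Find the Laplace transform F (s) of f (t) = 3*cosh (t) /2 3*s/ (2*(s^2 - 1) ) 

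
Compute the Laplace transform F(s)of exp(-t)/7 1/(7*(s + 1))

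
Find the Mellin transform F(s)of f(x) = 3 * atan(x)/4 -3 * pi * sec(pi * s/2)/(8 * s)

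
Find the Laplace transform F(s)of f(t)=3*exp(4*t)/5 3/(5*(s - 4))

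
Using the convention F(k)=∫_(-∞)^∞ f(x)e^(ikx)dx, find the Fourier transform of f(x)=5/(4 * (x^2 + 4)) 5 * pi * exp(-2 * Abs(k))/8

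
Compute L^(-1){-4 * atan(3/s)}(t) -4 * sin(3 * t)/t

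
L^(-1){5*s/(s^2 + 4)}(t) 5*cos(2*t)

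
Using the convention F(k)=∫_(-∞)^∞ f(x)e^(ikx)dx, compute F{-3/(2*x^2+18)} -pi*exp(-3*Abs(k))/2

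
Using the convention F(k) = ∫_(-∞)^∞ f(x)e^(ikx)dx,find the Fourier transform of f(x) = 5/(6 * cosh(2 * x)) 5 * pi/(12 * cosh(pi * k/4))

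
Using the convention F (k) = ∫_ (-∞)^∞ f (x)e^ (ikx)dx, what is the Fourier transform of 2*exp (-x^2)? 2*sqrt (pi)*exp (-k^2/4)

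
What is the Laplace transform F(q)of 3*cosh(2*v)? 3*q/(q^2 - 4)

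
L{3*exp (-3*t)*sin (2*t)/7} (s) 6/ (7*( (s + 3)^2 + 4))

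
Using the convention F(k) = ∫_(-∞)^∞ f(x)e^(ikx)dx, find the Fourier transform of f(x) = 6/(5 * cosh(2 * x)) 3 * pi/(5 * cosh(pi * k/4))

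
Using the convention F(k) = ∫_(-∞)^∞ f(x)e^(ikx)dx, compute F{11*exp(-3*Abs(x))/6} 11/(k^2 + 9)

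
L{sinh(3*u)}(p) 3/(p^2 - 9)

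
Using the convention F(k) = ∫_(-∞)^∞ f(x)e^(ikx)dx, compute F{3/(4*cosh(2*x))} 3*pi/(8*cosh(pi*k/4))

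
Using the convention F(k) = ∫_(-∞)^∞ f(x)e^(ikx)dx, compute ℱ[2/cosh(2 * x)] pi/cosh(pi * k/4)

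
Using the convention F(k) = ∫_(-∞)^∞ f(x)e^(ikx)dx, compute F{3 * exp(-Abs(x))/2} 3/(k^2 + 1)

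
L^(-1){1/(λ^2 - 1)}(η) sinh(η)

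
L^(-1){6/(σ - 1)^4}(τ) τ^3*exp(τ)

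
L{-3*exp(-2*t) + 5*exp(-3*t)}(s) 5/(s + 3) - 3/(s + 2)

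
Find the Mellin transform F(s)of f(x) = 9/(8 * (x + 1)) 9 * pi * csc(pi * s)/8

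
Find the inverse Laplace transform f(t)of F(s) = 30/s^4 5*t^3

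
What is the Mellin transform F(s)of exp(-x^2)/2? gamma(s/2)/4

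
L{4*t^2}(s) 8/s^3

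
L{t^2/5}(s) 2/(5 * s^3)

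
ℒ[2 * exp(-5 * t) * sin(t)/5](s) 2/(5 * ((s + 5)^2 + 1))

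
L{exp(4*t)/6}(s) 1/(6*(s - 4))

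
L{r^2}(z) 2/z^3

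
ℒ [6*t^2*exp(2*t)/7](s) 12/(7*(s - 2)^3)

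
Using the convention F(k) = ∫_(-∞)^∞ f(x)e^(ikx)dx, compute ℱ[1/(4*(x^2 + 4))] pi*exp(-2*Abs(k))/8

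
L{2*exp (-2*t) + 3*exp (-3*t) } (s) 2/ (s + 2) + 3/ (s + 3) 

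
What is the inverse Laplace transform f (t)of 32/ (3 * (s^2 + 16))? 8 * sin (4 * t)/3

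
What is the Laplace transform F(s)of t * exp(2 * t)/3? 1/(3 * (s - 2)^2)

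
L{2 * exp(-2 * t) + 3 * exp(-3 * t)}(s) 3/(s + 3) + 2/(s + 2)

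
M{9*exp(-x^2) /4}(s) 9*gamma(s/2) /8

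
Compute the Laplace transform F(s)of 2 2/s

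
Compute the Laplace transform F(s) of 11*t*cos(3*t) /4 11*(s^2 - 9) /(4*(s^2 + 9) ^2) 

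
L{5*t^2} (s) 10/s^3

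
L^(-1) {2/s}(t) 2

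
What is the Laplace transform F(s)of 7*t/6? 7/(6*s^2)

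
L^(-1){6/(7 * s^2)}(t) 6 * t/7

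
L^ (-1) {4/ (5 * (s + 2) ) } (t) 4 * exp (-2 * t) /5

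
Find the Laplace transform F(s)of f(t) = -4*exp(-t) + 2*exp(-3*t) 2/(s + 3) - 4/(s + 1)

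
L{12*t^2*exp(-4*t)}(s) 24/(s + 4)^3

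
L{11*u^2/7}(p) 22/(7*p^3)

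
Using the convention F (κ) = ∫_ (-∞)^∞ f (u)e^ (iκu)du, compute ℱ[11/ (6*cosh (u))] 11*pi/ (6*cosh (pi*κ/2))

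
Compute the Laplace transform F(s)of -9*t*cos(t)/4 9*(1 - s^2)/(4*(s^2 + 1)^2)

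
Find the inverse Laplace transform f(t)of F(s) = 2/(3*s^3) t^2/3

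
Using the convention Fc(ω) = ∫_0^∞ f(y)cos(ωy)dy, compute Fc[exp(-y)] 1/(ω^2+1)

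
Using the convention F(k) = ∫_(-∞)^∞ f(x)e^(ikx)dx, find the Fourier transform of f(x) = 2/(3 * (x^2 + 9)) 2 * pi * exp(-3 * Abs(k))/9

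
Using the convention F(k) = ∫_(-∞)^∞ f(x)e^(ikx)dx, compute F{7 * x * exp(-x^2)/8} 7 * I * sqrt(pi) * k * exp(-k^2/4)/16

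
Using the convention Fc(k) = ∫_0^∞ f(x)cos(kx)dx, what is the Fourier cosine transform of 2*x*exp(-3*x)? 2*(9 - k^2)/(k^2 + 9)^2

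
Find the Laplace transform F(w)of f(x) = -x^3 -6/w^4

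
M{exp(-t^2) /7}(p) gamma(p/2) /14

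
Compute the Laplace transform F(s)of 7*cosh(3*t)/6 7*s/(6*(s^2 - 9))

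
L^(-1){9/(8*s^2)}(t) 9*t/8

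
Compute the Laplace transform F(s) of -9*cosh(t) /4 -9*s/(4*s^2 - 4) 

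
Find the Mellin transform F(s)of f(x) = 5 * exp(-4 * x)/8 5 * gamma(s)/(8 * 2^(2 * s))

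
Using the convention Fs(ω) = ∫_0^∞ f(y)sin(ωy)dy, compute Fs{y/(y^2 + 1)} pi*exp(-ω)/2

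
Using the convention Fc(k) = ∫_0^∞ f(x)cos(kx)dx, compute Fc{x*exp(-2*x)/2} (4 - k^2)/(2*(k^2 + 4)^2)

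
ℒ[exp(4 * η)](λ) 1/(λ - 4) 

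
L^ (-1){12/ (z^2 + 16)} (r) 3*sin (4*r)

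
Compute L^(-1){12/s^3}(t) 6*t^2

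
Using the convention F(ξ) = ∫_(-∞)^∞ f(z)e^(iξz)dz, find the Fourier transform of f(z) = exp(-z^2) sqrt(pi)*exp(-ξ^2/4)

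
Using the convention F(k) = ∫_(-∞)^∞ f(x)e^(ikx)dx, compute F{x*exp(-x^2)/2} I*sqrt(pi)*k*exp(-k^2/4)/4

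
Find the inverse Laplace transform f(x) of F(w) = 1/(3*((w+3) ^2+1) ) exp(-3*x)*sin(x) /3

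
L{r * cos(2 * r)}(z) (z^2-4)/(z^2 + 4)^2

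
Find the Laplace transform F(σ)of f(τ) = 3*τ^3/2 9/σ^4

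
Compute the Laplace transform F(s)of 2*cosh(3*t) 2*s/(s^2 - 9)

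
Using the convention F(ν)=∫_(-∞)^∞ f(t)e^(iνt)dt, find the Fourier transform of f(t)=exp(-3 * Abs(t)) 6/(ν^2 + 9)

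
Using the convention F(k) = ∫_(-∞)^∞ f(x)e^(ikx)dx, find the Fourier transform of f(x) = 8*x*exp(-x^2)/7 4*I*sqrt(pi)*k*exp(-k^2/4)/7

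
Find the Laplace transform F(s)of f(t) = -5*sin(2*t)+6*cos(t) 6*s/(s^2+1) - 10/(s^2+4)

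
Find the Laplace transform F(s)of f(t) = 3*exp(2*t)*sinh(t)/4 3/(4*((s - 2)^2 - 1))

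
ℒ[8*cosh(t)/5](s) 8*s/(5*(s^2 - 1))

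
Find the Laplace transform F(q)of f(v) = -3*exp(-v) -3/(q + 1)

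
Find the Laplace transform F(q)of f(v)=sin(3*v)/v atan(3/q)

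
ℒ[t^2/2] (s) s^(-3)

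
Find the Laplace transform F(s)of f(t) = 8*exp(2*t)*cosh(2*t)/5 8*(s - 2)/(5*s*(s - 4))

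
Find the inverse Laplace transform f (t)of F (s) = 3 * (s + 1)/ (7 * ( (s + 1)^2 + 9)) 3 * exp (-t) * cos (3 * t)/7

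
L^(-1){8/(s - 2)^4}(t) 4*t^3*exp(2*t)/3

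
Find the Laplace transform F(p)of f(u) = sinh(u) 1/(p^2 - 1)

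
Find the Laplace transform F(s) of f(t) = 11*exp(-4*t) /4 11/(4*(s + 4) ) 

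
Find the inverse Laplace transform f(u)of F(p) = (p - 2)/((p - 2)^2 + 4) exp(2*u)*cos(2*u)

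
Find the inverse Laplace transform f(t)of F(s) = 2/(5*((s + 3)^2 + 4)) exp(-3*t)*sin(2*t)/5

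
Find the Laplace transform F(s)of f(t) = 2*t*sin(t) 4*s/(s^2 + 1)^2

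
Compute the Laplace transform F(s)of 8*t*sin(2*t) 32*s/(s^2 + 4)^2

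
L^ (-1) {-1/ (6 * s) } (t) -1/6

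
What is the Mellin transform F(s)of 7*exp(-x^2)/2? 7*gamma(s/2)/4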